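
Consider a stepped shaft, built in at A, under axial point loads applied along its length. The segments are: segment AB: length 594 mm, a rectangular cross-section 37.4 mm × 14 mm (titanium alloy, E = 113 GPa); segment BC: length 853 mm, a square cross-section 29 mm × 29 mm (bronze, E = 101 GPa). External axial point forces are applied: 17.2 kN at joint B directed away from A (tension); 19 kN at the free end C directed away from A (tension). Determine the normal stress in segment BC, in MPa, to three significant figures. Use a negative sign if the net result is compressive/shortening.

22.6 MPa

Internal axial forces (sectioning from the free end, tension +): N_BC = 19 kN, N_AB = 36.2 kN.
A_BC = 841 mm².
σ_BC = N_BC/A_BC = 19000/841 = 22.59 MPa.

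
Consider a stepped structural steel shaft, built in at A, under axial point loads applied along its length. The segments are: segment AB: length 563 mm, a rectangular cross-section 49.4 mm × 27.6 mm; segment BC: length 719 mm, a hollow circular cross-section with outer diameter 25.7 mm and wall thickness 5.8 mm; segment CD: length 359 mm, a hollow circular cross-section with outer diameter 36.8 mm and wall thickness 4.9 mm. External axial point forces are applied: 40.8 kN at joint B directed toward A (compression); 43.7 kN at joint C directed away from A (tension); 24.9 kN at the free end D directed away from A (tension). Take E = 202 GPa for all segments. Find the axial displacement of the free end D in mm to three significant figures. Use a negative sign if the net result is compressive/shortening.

0.820 mm

Internal axial forces (sectioning from the free end, tension +): N_CD = 24.9 kN, N_BC = 68.6 kN, N_AB = 27.8 kN.
A_AB = 1363 mm².
A_BC = 362.6 mm².
A_CD = 491.1 mm².
δ_AB = 27800·563/(1363·202000) = 0.05683 mm
δ_BC = 68600·719/(362.6·202000) = 0.6734 mm
δ_CD = 24900·359/(491.1·202000) = 0.09012 mm
δ = Σδ_i = 0.8203 mm.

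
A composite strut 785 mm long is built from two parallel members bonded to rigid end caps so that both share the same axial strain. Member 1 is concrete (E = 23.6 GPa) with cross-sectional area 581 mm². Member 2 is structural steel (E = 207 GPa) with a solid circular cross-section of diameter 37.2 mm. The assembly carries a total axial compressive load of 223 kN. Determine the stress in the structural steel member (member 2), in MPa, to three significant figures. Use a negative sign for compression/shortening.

-193 MPa

A_2 = 1087 mm².
Equal strain + equilibrium ⇒ each member carries load in proportion to AE: A₁E₁ = 13710000 N, A₂E₂ = 225000000 N, ΣAE = 238700000 N.
σ₂ = P·E₂/ΣAE = -223000·207000/238700000 = -193.4 MPa.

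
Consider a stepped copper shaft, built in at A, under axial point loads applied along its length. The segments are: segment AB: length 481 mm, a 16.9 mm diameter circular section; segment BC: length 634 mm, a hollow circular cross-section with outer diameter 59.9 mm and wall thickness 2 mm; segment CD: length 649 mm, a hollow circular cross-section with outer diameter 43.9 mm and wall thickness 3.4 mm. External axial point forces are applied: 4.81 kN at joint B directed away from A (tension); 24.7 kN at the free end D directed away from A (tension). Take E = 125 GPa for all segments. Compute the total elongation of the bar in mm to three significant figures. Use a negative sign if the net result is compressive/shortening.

Internal axial forces (sectioning from the free end, tension +): N_CD = 24.7 kN, N_BC = 24.7 kN, N_AB = 29.51 kN.
A_AB = 224.3 mm².
A_BC = 363.8 mm².
A_CD = 432.6 mm².
δ_AB = 29510·481/(224.3·125000) = 0.5062 mm
δ_BC = 24700·634/(363.8·125000) = 0.3444 mm
δ_CD = 24700·649/(432.6·125000) = 0.2964 mm
δ = Σδ_i = 1.147 mm.

1.15 mm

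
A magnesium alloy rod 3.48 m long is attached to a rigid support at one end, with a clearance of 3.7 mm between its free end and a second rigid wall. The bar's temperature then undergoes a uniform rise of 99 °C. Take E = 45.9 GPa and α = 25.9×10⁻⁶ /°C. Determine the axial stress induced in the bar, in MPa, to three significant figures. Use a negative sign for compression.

-68.9 MPa

Free thermal expansion αLΔT = 25.9e-6 · 3480 · 99 = 8.923 mm.
The walls engage after the gap closes; constrained expansion = 8.923 − 3.7 = 5.223 mm.
The walls impose strain ε = −(5.223)/3480 = -1.5009e-03; σ = Eε = 45900 · -1.5009e-03 = -68.89 MPa.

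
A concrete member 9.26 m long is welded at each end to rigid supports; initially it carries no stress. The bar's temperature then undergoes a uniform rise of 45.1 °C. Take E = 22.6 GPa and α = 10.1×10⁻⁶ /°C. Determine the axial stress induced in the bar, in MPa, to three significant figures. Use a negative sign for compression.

-10.3 MPa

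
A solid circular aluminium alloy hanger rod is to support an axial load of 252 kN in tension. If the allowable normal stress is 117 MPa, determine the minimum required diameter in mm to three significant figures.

52.4 mm

Required area A ≥ P/σ_allow = 252000/117 = 2154 mm².
For a solid circular section, d ≥ √(4A/π) = 52.37 mm.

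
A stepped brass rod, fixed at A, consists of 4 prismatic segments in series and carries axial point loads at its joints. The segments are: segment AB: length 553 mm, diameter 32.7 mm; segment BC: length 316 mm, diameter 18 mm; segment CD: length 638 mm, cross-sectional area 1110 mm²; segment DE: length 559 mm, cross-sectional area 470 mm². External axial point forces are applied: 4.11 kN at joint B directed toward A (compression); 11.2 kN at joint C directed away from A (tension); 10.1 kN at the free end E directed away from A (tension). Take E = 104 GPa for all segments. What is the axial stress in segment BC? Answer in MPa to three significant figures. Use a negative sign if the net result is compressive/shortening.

83.7 MPa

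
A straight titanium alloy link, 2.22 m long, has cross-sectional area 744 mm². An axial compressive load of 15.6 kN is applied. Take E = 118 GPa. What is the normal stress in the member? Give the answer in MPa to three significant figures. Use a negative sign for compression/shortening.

σ = N/A = -15600/744 = -20.97 MPa.

-21.0 MPa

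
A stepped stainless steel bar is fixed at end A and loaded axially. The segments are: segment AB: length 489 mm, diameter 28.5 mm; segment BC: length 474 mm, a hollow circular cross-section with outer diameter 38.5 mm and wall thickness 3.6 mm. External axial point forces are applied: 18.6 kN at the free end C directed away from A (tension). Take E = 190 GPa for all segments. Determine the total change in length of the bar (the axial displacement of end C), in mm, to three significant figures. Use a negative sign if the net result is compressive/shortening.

0.193 mm

Internal axial forces (sectioning from the free end, tension +): N_BC = 18.6 kN, N_AB = 18.6 kN.
A_AB = 637.9 mm².
A_BC = 394.7 mm².
δ_AB = 18600·489/(637.9·190000) = 0.07504 mm
δ_BC = 18600·474/(394.7·190000) = 0.1176 mm
δ = Σδ_i = 0.1926 mm.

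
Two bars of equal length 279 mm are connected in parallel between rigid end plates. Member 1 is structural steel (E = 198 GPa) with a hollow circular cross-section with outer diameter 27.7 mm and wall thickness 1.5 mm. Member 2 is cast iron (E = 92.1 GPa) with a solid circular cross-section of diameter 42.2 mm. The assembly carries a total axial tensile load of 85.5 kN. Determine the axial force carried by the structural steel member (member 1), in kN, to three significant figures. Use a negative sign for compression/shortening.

A_1 = 123.5 mm².
A_2 = 1399 mm².
Equal strain + equilibrium ⇒ each member carries load in proportion to AE: A₁E₁ = 24450000 N, A₂E₂ = 128800000 N, ΣAE = 153300000 N.
F₁ = P·A₁E₁/ΣAE = 85500·24450000/153300000 = 13640 N.

13.6 kN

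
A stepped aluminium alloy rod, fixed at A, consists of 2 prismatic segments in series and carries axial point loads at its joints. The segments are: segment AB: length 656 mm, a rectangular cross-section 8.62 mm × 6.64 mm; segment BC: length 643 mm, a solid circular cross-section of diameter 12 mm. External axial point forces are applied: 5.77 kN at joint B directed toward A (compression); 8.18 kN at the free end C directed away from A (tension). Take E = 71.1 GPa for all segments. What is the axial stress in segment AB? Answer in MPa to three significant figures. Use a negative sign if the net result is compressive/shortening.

42.1 MPa

Internal axial forces (sectioning from the free end, tension +): N_BC = 8.18 kN, N_AB = 2.41 kN.
A_AB = 57.24 mm².
σ_AB = N_AB/A_AB = 2410/57.24 = 42.11 MPa.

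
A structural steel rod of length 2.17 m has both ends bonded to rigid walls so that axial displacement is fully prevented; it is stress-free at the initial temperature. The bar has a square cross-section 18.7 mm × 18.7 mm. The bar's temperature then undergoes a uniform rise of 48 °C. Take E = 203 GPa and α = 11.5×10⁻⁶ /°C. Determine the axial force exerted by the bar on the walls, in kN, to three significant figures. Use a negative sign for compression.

Free thermal expansion αLΔT = 11.5e-6 · 2170 · 48 = 1.198 mm.
The walls impose strain ε = −(1.198)/2170 = -5.5200e-04; σ = Eε = 203000 · -5.5200e-04 = -112.1 MPa.
Wall reaction R = σ·A = -112.1·349.7 = -39180 N = -39.18 kN.

-39.2 kN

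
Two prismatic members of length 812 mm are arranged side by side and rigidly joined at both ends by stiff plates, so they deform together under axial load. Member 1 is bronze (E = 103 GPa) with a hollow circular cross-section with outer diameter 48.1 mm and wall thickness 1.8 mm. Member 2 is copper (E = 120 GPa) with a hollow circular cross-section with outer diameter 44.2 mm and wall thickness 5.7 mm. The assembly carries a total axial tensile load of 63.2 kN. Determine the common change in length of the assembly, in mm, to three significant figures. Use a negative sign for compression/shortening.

A_1 = 261.8 mm².
A_2 = 689.4 mm².
Equal strain + equilibrium ⇒ each member carries load in proportion to AE: A₁E₁ = 26970000 N, A₂E₂ = 82730000 N, ΣAE = 109700000 N.
δ = PL/ΣAE = 63200·812/109700000 = 0.4678 mm.

0.468 mm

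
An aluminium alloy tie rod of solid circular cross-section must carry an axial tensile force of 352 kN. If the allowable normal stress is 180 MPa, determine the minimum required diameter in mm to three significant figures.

49.9 mm

Required area A ≥ P/σ_allow = 352000/180 = 1956 mm².
For a solid circular section, d ≥ √(4A/π) = 49.9 mm.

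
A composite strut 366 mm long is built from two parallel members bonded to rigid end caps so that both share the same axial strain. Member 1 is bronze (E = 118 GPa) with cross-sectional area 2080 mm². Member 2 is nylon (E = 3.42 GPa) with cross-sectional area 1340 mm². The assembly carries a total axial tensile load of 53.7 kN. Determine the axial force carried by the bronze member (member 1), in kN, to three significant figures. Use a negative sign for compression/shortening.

52.7 kN

Equal strain + equilibrium ⇒ each member carries load in proportion to AE: A₁E₁ = 245400000 N, A₂E₂ = 4583000 N, ΣAE = 250000000 N.
F₁ = P·A₁E₁/ΣAE = 53700·245400000/250000000 = 52720 N.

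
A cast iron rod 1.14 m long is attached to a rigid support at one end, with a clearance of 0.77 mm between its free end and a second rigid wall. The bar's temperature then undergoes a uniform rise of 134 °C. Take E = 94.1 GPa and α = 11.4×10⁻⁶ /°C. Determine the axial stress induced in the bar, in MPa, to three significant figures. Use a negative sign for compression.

-80.2 MPa

Free thermal expansion αLΔT = 11.4e-6 · 1140 · 134 = 1.741 mm.
The walls engage after the gap closes; constrained expansion = 1.741 − 0.77 = 0.9715 mm.
The walls impose strain ε = −(0.9715)/1140 = -8.5216e-04; σ = Eε = 94100 · -8.5216e-04 = -80.19 MPa.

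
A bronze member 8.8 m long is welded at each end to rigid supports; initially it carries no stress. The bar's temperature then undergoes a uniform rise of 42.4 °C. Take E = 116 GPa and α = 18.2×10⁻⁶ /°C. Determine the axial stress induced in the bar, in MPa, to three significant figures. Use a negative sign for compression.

-89.5 MPa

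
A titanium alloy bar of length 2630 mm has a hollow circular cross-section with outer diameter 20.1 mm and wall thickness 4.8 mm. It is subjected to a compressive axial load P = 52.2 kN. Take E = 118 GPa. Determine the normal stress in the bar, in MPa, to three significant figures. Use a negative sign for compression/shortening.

A = 230.7 mm².
σ = N/A = -52200/230.7 = -226.2 MPa.

-226 MPa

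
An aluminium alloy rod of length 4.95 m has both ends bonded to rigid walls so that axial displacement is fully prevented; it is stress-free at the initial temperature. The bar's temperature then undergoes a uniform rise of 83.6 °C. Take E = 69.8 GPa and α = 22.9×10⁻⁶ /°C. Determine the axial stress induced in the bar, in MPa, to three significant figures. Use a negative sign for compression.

-134 MPa

Free thermal expansion αLΔT = 22.9e-6 · 4950 · 83.6 = 9.476 mm.
The walls impose strain ε = −(9.476)/4950 = -1.9144e-03; σ = Eε = 69800 · -1.9144e-03 = -133.6 MPa.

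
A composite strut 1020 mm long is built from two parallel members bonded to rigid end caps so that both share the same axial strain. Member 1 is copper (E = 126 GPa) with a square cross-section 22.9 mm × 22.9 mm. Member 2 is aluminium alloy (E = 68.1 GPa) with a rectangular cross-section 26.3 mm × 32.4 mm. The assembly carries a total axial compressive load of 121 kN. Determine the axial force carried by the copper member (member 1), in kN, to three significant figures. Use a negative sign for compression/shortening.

-64.4 kN

A_1 = 524.4 mm².
A_2 = 852.1 mm².
Equal strain + equilibrium ⇒ each member carries load in proportion to AE: A₁E₁ = 66080000 N, A₂E₂ = 58030000 N, ΣAE = 124100000 N.
F₁ = P·A₁E₁/ΣAE = -121000·66080000/124100000 = -64420 N.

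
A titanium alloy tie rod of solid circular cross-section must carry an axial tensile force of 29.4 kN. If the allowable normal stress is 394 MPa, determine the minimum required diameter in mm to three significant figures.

Required area A ≥ P/σ_allow = 29400/394 = 74.62 mm².
For a solid circular section, d ≥ √(4A/π) = 9.747 mm.

9.75 mm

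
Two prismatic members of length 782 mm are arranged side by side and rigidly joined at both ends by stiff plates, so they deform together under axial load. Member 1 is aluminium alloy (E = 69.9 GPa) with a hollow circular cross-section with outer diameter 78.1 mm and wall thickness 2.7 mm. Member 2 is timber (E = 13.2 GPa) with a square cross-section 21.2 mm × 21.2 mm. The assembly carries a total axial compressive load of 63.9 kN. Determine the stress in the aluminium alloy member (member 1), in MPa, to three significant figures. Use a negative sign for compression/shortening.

A_1 = 639.6 mm².
A_2 = 449.4 mm².
Equal strain + equilibrium ⇒ each member carries load in proportion to AE: A₁E₁ = 44710000 N, A₂E₂ = 5933000 N, ΣAE = 50640000 N.
σ₁ = P·E₁/ΣAE = -63900·69900/50640000 = -88.21 MPa.

-88.2 MPa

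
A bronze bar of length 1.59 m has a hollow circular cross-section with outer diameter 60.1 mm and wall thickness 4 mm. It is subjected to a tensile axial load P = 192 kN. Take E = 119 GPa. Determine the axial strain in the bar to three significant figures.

0.00229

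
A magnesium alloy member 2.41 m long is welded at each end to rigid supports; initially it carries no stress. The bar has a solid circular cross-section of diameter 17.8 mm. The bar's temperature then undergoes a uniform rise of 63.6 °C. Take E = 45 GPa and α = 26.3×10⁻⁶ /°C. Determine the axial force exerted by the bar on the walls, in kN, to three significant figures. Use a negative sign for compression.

Free thermal expansion αLΔT = 26.3e-6 · 2410 · 63.6 = 4.031 mm.
The walls impose strain ε = −(4.031)/2410 = -1.6727e-03; σ = Eε = 45000 · -1.6727e-03 = -75.27 MPa.
Wall reaction R = σ·A = -75.27·248.8 = -18730 N = -18.73 kN.

-18.7 kN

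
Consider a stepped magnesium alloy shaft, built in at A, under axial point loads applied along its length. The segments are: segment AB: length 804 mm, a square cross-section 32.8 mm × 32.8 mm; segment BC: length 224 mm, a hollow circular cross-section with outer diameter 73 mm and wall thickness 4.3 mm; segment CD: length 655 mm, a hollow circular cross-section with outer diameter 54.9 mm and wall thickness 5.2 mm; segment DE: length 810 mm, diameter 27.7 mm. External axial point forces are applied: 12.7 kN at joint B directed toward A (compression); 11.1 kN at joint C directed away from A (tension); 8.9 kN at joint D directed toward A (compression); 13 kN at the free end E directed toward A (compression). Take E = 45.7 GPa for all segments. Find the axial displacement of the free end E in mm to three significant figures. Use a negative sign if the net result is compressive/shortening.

Internal axial forces (sectioning from the free end, tension +): N_DE = -13 kN, N_CD = -21.9 kN, N_BC = -10.8 kN, N_AB = -23.5 kN.
A_AB = 1076 mm².
A_BC = 928.1 mm².
A_CD = 811.9 mm².
A_DE = 602.6 mm².
δ_AB = -23500·804/(1076·45700) = -0.3843 mm
δ_BC = -10800·224/(928.1·45700) = -0.05704 mm
δ_CD = -21900·655/(811.9·45700) = -0.3866 mm
δ_DE = -13000·810/(602.6·45700) = -0.3824 mm
δ = Σδ_i = -1.21 mm.

-1.21 mm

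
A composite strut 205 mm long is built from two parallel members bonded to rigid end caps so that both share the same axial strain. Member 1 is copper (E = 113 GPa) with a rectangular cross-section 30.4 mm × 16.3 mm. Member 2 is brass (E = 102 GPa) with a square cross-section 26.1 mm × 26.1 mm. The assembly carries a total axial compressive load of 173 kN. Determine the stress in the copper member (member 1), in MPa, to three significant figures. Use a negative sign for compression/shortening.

A_1 = 495.5 mm².
A_2 = 681.2 mm².
Equal strain + equilibrium ⇒ each member carries load in proportion to AE: A₁E₁ = 55990000 N, A₂E₂ = 69480000 N, ΣAE = 125500000 N.
σ₁ = P·E₁/ΣAE = -173000·113000/125500000 = -155.8 MPa.

-156 MPa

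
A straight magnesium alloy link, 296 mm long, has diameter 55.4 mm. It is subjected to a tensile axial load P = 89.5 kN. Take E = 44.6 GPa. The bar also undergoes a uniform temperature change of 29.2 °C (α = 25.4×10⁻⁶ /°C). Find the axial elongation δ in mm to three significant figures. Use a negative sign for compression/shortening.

A = 2411 mm².
δ_mech = NL/(AE) = 89500·296/(2411·44600) = 0.2464 mm.
δ_thermal = αLΔT = 25.4e-6·296·29.2 = 0.2195 mm.
δ = δ_mech + δ_thermal = 0.466 mm.

0.466 mm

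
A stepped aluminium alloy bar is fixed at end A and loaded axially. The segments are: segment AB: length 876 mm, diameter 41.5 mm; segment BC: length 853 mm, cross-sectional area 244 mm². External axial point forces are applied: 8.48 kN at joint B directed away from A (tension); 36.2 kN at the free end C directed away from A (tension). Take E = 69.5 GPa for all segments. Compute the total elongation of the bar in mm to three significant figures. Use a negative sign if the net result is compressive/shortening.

Internal axial forces (sectioning from the free end, tension +): N_BC = 36.2 kN, N_AB = 44.68 kN.
A_AB = 1353 mm².
δ_AB = 44680·876/(1353·69500) = 0.4163 mm
δ_BC = 36200·853/(244·69500) = 1.821 mm
δ = Σδ_i = 2.237 mm.

2.24 mm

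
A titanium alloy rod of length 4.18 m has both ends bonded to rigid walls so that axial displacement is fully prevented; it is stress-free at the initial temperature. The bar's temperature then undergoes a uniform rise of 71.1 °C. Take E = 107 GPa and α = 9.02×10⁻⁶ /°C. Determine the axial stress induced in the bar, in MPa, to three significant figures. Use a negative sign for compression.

-68.6 MPa

Free thermal expansion αLΔT = 9.02e-6 · 4180 · 71.1 = 2.681 mm.
The walls impose strain ε = −(2.681)/4180 = -6.4132e-04; σ = Eε = 107000 · -6.4132e-04 = -68.62 MPa.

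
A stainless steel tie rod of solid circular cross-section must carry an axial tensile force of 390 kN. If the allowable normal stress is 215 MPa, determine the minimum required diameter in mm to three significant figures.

Required area A ≥ P/σ_allow = 390000/215 = 1814 mm².
For a solid circular section, d ≥ √(4A/π) = 48.06 mm.

48.1 mm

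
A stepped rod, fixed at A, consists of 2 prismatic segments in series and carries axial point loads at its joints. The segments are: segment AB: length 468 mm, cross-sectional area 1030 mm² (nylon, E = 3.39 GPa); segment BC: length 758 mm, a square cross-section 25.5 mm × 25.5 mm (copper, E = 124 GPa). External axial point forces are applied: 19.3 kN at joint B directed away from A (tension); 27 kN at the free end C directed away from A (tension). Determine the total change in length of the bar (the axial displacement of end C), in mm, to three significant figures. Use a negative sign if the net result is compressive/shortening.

Internal axial forces (sectioning from the free end, tension +): N_BC = 27 kN, N_AB = 46.3 kN.
A_BC = 650.2 mm².
δ_AB = 46300·468/(1030·3390) = 6.206 mm
δ_BC = 27000·758/(650.2·124000) = 0.2538 mm
δ = Σδ_i = 6.46 mm.

6.46 mm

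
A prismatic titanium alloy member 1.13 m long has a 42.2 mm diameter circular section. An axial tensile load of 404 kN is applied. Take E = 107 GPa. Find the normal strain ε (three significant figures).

A = 1399 mm².
σ = N/A = 288.8 MPa; ε = σ/E = 288.8/107000 = 2.699e-03.

0.00270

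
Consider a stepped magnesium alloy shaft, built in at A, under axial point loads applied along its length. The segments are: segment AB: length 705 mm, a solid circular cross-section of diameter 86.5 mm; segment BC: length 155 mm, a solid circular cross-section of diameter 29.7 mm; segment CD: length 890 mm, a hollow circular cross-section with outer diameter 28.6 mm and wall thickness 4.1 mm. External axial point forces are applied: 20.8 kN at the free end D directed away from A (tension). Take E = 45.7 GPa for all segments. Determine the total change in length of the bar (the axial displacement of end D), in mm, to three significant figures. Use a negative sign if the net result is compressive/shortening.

1.44 mm

Internal axial forces (sectioning from the free end, tension +): N_CD = 20.8 kN, N_BC = 20.8 kN, N_AB = 20.8 kN.
A_AB = 5877 mm².
A_BC = 692.8 mm².
A_CD = 315.6 mm².
δ_AB = 20800·705/(5877·45700) = 0.0546 mm
δ_BC = 20800·155/(692.8·45700) = 0.1018 mm
δ_CD = 20800·890/(315.6·45700) = 1.284 mm
δ = Σδ_i = 1.44 mm.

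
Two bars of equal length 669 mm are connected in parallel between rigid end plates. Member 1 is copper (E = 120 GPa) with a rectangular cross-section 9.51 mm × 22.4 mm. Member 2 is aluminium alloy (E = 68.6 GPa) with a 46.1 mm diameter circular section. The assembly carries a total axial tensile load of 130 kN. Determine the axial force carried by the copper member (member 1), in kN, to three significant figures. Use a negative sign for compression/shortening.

A_1 = 213 mm².
A_2 = 1669 mm².
Equal strain + equilibrium ⇒ each member carries load in proportion to AE: A₁E₁ = 25560000 N, A₂E₂ = 114500000 N, ΣAE = 140100000 N.
F₁ = P·A₁E₁/ΣAE = 130000·25560000/140100000 = 23730 N.

23.7 kN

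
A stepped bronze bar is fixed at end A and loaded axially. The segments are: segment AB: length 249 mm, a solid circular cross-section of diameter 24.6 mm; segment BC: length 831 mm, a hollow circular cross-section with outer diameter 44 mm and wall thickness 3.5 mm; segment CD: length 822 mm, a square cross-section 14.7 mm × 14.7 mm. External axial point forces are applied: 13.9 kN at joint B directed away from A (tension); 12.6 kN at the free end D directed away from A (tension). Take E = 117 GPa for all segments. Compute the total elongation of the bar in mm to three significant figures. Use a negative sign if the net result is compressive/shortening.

Internal axial forces (sectioning from the free end, tension +): N_CD = 12.6 kN, N_BC = 12.6 kN, N_AB = 26.5 kN.
A_AB = 475.3 mm².
A_BC = 445.3 mm².
A_CD = 216.1 mm².
δ_AB = 26500·249/(475.3·117000) = 0.1187 mm
δ_BC = 12600·831/(445.3·117000) = 0.201 mm
δ_CD = 12600·822/(216.1·117000) = 0.4097 mm
δ = Σδ_i = 0.7293 mm.

0.729 mm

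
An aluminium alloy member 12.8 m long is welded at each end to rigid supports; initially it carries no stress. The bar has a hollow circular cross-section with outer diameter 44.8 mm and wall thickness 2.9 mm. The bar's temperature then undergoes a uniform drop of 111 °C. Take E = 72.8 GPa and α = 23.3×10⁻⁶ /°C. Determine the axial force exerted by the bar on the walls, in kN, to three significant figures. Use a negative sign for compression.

Free thermal expansion αLΔT = 23.3e-6 · 12800 · -111 = -33.1 mm.
The walls impose strain ε = −(-33.1)/12800 = 2.5863e-03; σ = Eε = 72800 · 2.5863e-03 = 188.3 MPa.
Wall reaction R = σ·A = 188.3·381.7 = 71870 N = 71.87 kN.

71.9 kN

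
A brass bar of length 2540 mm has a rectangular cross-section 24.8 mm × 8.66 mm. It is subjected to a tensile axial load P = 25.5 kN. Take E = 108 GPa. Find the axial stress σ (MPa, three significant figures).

119 MPa

A = 214.8 mm².
σ = N/A = 25500/214.8 = 118.7 MPa.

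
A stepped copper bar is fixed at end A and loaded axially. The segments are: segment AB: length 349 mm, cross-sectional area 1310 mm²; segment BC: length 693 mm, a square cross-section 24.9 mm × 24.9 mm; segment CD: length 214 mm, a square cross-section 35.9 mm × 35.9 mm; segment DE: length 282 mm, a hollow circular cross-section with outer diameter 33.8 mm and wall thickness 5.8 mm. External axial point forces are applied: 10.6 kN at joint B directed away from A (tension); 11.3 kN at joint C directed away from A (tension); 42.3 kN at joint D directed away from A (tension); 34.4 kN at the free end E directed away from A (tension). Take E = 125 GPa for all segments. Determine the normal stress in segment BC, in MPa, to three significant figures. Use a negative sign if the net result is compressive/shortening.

Internal axial forces (sectioning from the free end, tension +): N_DE = 34.4 kN, N_CD = 76.7 kN, N_BC = 88 kN, N_AB = 98.6 kN.
A_BC = 620 mm².
σ_BC = N_BC/A_BC = 88000/620 = 141.9 MPa.

142 MPa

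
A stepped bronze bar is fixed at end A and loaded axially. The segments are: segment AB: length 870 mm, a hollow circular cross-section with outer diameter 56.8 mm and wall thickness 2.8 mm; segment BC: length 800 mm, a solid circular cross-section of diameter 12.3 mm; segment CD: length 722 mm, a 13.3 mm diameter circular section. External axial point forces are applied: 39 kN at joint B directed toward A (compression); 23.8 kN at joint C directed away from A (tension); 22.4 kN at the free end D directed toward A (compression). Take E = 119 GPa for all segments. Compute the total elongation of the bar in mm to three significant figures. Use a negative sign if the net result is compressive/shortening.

-1.48 mm

Internal axial forces (sectioning from the free end, tension +): N_CD = -22.4 kN, N_BC = 1.4 kN, N_AB = -37.6 kN.
A_AB = 475 mm².
A_BC = 118.8 mm².
A_CD = 138.9 mm².
δ_AB = -37600·870/(475·119000) = -0.5787 mm
δ_BC = 1400·800/(118.8·119000) = 0.07921 mm
δ_CD = -22400·722/(138.9·119000) = -0.9782 mm
δ = Σδ_i = -1.478 mm.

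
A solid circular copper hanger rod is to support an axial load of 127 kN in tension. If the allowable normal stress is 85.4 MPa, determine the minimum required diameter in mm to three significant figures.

43.5 mm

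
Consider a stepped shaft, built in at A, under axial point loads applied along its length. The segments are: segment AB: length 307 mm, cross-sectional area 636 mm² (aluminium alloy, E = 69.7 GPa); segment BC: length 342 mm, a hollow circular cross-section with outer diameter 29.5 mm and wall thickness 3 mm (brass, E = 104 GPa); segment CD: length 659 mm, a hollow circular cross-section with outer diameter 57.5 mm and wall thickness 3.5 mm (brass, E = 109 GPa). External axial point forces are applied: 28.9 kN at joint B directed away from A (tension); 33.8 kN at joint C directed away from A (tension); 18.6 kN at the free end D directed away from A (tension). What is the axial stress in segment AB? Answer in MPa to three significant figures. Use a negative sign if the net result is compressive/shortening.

128 MPa

Internal axial forces (sectioning from the free end, tension +): N_CD = 18.6 kN, N_BC = 52.4 kN, N_AB = 81.3 kN.
σ_AB = N_AB/A_AB = 81300/636 = 127.8 MPa.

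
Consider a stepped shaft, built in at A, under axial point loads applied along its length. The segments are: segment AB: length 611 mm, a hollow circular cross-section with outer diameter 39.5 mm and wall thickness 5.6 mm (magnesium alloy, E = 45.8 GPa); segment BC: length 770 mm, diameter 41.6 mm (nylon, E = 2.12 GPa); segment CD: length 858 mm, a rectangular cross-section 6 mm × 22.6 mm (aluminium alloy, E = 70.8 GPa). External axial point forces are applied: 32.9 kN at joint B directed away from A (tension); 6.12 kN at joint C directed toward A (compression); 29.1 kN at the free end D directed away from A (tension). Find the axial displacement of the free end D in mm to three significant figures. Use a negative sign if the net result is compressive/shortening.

Internal axial forces (sectioning from the free end, tension +): N_CD = 29.1 kN, N_BC = 22.98 kN, N_AB = 55.88 kN.
A_AB = 596.4 mm².
A_BC = 1359 mm².
A_CD = 135.6 mm².
δ_AB = 55880·611/(596.4·45800) = 1.25 mm
δ_BC = 22980·770/(1359·2120) = 6.141 mm
δ_CD = 29100·858/(135.6·70800) = 2.601 mm
δ = Σδ_i = 9.991 mm.

9.99 mm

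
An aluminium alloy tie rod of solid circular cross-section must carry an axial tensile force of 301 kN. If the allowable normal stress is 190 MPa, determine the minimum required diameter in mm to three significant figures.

Required area A ≥ P/σ_allow = 301000/190 = 1584 mm².
For a solid circular section, d ≥ √(4A/π) = 44.91 mm.

44.9 mm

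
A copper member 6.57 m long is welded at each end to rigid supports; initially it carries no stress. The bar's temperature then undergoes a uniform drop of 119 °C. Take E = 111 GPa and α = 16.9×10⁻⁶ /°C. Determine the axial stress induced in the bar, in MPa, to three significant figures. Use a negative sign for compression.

223 MPa

Free thermal expansion αLΔT = 16.9e-6 · 6570 · -119 = -13.21 mm.
The walls impose strain ε = −(-13.21)/6570 = 2.0111e-03; σ = Eε = 111000 · 2.0111e-03 = 223.2 MPa.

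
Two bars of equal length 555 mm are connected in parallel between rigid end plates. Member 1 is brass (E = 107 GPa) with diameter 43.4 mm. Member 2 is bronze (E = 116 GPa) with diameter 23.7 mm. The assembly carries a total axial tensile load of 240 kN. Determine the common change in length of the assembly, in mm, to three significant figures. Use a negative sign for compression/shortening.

0.636 mm

A_1 = 1479 mm².
A_2 = 441.2 mm².
Equal strain + equilibrium ⇒ each member carries load in proportion to AE: A₁E₁ = 158300000 N, A₂E₂ = 51170000 N, ΣAE = 209500000 N.
δ = PL/ΣAE = 240000·555/209500000 = 0.6359 mm.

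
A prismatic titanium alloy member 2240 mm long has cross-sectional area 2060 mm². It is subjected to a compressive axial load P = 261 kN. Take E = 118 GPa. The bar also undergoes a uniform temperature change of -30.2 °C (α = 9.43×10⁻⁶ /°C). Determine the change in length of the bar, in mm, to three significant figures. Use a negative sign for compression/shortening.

δ_mech = NL/(AE) = -261000·2240/(2060·118000) = -2.405 mm.
δ_thermal = αLΔT = 9.43e-6·2240·-30.2 = -0.6379 mm.
δ = δ_mech + δ_thermal = -3.043 mm.

-3.04 mm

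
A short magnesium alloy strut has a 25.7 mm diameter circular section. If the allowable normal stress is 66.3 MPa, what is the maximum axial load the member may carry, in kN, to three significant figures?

A = 518.7 mm².
P_max = σ_allow · A = 66.3 · 518.7 = 34390 N = 34.39 kN.

34.4 kN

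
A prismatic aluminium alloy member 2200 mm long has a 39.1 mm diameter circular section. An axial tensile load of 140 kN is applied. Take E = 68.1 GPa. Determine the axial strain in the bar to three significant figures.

0.00171

A = 1201 mm².
σ = N/A = 116.6 MPa; ε = σ/E = 116.6/68100 = 1.712e-03.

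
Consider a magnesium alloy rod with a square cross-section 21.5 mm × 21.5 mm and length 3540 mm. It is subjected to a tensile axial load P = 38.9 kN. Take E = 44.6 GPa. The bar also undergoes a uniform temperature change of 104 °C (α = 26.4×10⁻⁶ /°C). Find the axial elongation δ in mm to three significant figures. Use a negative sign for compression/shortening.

16.4 mm

A = 462.2 mm².
δ_mech = NL/(AE) = 38900·3540/(462.2·44600) = 6.679 mm.
δ_thermal = αLΔT = 26.4e-6·3540·104 = 9.719 mm.
δ = δ_mech + δ_thermal = 16.4 mm.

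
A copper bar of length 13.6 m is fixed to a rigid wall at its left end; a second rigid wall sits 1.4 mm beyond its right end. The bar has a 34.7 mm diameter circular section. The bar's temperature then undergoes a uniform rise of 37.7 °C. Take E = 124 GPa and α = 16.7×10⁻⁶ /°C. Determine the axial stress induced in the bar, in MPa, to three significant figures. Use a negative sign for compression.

Free thermal expansion αLΔT = 16.7e-6 · 13600 · 37.7 = 8.562 mm.
The walls engage after the gap closes; constrained expansion = 8.562 − 1.4 = 7.162 mm.
The walls impose strain ε = −(7.162)/13600 = -5.2665e-04; σ = Eε = 124000 · -5.2665e-04 = -65.3 MPa.

-65.3 MPa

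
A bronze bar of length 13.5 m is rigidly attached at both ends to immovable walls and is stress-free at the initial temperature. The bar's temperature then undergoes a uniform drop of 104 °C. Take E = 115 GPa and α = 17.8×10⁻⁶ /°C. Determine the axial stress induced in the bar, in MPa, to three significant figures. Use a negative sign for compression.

Free thermal expansion αLΔT = 17.8e-6 · 13500 · -104 = -24.99 mm.
The walls impose strain ε = −(-24.99)/13500 = 1.8512e-03; σ = Eε = 115000 · 1.8512e-03 = 212.9 MPa.

213 MPa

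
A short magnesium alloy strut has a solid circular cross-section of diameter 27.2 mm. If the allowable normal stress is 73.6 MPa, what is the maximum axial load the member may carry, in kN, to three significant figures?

A = 581.1 mm².
P_max = σ_allow · A = 73.6 · 581.1 = 42770 N = 42.77 kN.

42.8 kN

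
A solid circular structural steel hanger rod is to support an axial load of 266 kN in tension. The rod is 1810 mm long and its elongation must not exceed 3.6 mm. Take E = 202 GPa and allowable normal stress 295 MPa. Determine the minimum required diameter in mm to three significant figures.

Required area A ≥ P/σ_allow = 266000/295 = 901.7 mm².
For a solid circular section, d ≥ √(4A/π) = 33.88 mm.
Elongation limit: A ≥ PL/(Eδ_allow) = 266000·1810/(202000·3.6) = 662.1 mm² ⇒ d ≥ 29.03 mm.
The stress limit governs.

33.9 mm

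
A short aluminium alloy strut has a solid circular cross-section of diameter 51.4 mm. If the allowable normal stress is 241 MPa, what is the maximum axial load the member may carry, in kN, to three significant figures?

A = 2075 mm².
P_max = σ_allow · A = 241 · 2075 = 500100 N = 500.1 kN.

500 kN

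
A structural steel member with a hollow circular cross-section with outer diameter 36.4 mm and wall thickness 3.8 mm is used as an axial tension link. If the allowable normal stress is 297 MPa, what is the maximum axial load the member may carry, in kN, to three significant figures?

116 kN

A = 389.2 mm².
P_max = σ_allow · A = 297 · 389.2 = 115600 N = 115.6 kN.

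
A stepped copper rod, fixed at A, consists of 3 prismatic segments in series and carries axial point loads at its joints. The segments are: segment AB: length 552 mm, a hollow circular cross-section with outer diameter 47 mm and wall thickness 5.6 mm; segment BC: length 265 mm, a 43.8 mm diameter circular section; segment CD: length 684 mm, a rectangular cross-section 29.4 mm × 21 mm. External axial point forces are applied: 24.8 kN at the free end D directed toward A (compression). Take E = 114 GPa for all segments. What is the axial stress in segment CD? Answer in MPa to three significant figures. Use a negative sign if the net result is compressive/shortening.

Internal axial forces (sectioning from the free end, tension +): N_CD = -24.8 kN, N_BC = -24.8 kN, N_AB = -24.8 kN.
A_CD = 617.4 mm².
σ_CD = N_CD/A_CD = -24800/617.4 = -40.17 MPa.

-40.2 MPa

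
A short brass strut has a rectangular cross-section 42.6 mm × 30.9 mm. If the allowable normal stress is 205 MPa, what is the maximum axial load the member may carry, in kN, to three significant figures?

A = 1316 mm².
P_max = σ_allow · A = 205 · 1316 = 269800 N = 269.8 kN.

270 kN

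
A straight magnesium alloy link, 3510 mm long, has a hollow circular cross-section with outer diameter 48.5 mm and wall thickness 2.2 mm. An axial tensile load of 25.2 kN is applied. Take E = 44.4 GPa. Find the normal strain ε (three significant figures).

0.00177

A = 320 mm².
σ = N/A = 78.75 MPa; ε = σ/E = 78.75/44400 = 1.774e-03.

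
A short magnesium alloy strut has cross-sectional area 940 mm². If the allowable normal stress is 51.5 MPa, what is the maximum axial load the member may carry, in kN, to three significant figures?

P_max = σ_allow · A = 51.5 · 940 = 48410 N = 48.41 kN.

48.4 kN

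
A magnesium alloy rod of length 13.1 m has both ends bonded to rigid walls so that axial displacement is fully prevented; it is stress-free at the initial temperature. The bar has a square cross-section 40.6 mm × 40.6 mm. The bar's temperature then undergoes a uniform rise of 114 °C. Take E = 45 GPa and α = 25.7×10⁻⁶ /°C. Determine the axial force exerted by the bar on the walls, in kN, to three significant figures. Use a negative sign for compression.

-217 kN

Free thermal expansion αLΔT = 25.7e-6 · 13100 · 114 = 38.38 mm.
The walls impose strain ε = −(38.38)/13100 = -2.9298e-03; σ = Eε = 45000 · -2.9298e-03 = -131.8 MPa.
Wall reaction R = σ·A = -131.8·1648 = -217300 N = -217.3 kN.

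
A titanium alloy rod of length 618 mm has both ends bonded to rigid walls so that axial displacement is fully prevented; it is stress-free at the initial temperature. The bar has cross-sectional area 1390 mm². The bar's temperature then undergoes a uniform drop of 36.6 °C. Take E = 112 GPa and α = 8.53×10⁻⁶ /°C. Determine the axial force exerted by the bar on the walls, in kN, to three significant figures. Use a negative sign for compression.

Free thermal expansion αLΔT = 8.53e-6 · 618 · -36.6 = -0.1929 mm.
The walls impose strain ε = −(-0.1929)/618 = 3.1220e-04; σ = Eε = 112000 · 3.1220e-04 = 34.97 MPa.
Wall reaction R = σ·A = 34.97·1390 = 48600 N = 48.6 kN.

48.6 kN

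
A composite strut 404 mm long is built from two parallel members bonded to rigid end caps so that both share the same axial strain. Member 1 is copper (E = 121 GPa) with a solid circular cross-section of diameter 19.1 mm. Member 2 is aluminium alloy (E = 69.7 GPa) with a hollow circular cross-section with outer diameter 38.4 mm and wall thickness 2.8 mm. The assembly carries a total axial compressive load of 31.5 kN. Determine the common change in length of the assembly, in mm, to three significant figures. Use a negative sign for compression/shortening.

A_1 = 286.5 mm².
A_2 = 313.2 mm².
Equal strain + equilibrium ⇒ each member carries load in proportion to AE: A₁E₁ = 34670000 N, A₂E₂ = 21830000 N, ΣAE = 56500000 N.
δ = PL/ΣAE = -31500·404/56500000 = -0.2253 mm.

-0.225 mm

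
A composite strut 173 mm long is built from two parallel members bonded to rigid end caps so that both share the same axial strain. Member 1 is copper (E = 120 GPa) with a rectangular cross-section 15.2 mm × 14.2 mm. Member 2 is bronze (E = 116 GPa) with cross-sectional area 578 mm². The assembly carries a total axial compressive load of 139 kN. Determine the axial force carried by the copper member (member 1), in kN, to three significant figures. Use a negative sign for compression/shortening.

A_1 = 215.8 mm².
Equal strain + equilibrium ⇒ each member carries load in proportion to AE: A₁E₁ = 25900000 N, A₂E₂ = 67050000 N, ΣAE = 92950000 N.
F₁ = P·A₁E₁/ΣAE = -139000·25900000/92950000 = -38730 N.

-38.7 kN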